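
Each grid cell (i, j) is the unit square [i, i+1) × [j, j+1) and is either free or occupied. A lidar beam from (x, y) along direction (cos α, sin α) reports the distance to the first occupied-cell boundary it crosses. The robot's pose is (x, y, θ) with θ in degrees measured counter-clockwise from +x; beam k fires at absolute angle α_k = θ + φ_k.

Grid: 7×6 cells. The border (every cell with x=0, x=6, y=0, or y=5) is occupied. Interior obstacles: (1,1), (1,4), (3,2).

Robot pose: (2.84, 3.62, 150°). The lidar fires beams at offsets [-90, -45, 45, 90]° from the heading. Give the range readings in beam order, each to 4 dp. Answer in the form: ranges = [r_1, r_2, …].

beam 1: φ=-90°, α=60°
  d=(0.5000,0.8660)  start (2,3)  tX=0.3200 tY=0.4388  stride 1/|dx|=2.0000 1/|dy|=1.1547
    cross x-line → (3,3), t=0.3200
    cross y-line → (3,4), t=0.4388
    cross y-line → (3,5), t=1.5935 (wall)
  → r_1 = 1.5935
beam 2: φ=-45°, α=105°
  d=(-0.2588,0.9659)  start (2,3)  tX=3.2455 tY=0.3934  stride 1/|dx|=3.8637 1/|dy|=1.0353
    cross y-line → (2,4), t=0.3934
    cross y-line → (2,5), t=1.4287 (wall)
  → r_2 = 1.4287
beam 3: φ=45°, α=195°
  d=(-0.9659,-0.2588)  start (2,3)  tX=0.8696 tY=2.3955  stride 1/|dx|=1.0353 1/|dy|=3.8637
    cross x-line → (1,3), t=0.8696
    cross x-line → (0,3), t=1.9049 (wall)
  → r_3 = 1.9049
beam 4: φ=90°, α=240°
  d=(-0.5000,-0.8660)  start (2,3)  tX=1.6800 tY=0.7159  stride 1/|dx|=2.0000 1/|dy|=1.1547
    cross y-line → (2,2), t=0.7159
    cross x-line → (1,2), t=1.6800
    cross y-line → (1,1), t=1.8706 (wall)
  → r_4 = 1.8706

ranges = [1.5935, 1.4287, 1.9049, 1.8706]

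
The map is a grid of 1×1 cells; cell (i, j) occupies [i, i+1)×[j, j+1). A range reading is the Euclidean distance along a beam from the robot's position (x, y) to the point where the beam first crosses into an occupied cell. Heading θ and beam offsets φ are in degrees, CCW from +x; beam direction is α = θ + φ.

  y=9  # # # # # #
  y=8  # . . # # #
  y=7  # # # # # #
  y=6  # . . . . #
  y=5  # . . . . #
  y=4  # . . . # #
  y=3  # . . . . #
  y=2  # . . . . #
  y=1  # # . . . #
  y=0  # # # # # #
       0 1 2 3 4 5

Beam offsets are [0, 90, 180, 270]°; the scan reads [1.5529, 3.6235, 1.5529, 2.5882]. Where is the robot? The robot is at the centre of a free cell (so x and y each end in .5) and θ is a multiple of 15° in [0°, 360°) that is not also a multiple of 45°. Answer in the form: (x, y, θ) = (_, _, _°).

Enumerate (i+0.5, j+0.5, θ) over the 24 free cells and 16 admissible headings. For each, cast all 4 beams and compare to the given ranges.
  (4.5, 3.5, 150°): beam 1 = 4.0415 ≠ 1.5529 ✗
  (2.5, 2.5, 150°): beam 1 = 1.7321 ≠ 1.5529 ✗
  (2.5, 6.5, 120°): beam 1 = 0.5774 ≠ 1.5529 ✗
  (2.5, 8.5, 60°): beam 1 = 0.5774 ≠ 1.5529 ✗
  …
  (2.5, 4.5, 195°): r_1=1.5529, r_2=3.6235, r_3=1.5529, r_4=2.5882 — all match ✓
Unique over the lattice → pose = (2.5, 4.5, 195°).

(x, y, θ) = (2.5, 4.5, 195°)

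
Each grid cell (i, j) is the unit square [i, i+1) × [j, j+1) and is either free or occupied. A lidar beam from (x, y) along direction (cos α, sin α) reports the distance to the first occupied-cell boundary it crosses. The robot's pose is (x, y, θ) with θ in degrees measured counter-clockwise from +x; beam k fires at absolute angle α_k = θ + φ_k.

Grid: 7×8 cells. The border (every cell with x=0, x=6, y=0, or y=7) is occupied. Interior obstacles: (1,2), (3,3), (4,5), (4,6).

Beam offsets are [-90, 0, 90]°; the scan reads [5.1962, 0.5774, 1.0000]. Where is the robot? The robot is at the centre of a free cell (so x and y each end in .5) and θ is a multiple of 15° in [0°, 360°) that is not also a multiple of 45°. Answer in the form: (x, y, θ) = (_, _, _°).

The pose lattice has 26·16 = 416 candidates. Test each by forward raycasting.
  (4.5, 3.5, 105°): beam 1 = 1.5529 ≠ 5.1962 ✗
  (3.5, 5.5, 15°): beam 1 = 1.5529 ≠ 5.1962 ✗
  (4.5, 2.5, 30°): beam 1 = 1.7321 ≠ 5.1962 ✗
  (5.5, 2.5, 255°): beam 1 = 1.9319 ≠ 5.1962 ✗
  (5.5, 3.5, 330°): beam 1 = 2.8868 ≠ 5.1962 ✗
  …
  (5.5, 5.5, 330°): r_1=5.1962, r_2=0.5774, r_3=1.0000 — all match ✓
No second candidate reproduces the full scan.

(x, y, θ) = (5.5, 5.5, 330°)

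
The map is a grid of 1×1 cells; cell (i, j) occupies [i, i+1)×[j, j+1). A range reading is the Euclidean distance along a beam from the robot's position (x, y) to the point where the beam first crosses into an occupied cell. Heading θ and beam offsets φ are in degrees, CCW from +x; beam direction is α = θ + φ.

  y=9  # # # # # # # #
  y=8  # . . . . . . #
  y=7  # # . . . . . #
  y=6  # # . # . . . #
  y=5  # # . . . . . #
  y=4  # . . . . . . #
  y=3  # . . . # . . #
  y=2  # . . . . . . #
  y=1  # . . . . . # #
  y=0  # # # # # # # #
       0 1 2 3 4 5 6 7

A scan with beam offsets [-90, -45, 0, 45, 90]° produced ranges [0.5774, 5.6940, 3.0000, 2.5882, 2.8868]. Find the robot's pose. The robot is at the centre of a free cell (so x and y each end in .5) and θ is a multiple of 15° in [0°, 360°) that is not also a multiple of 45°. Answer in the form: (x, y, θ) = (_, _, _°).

(x, y, θ) = (3.5, 3.5, 120°)

The pose lattice has 42·16 = 672 candidates. Test each by forward raycasting.
  (3.5, 2.5, 345°): beam 1 = 1.5529 ≠ 0.5774 ✗
  (1.5, 8.5, 300°): beam 2 = 0.5176 ≠ 5.6940 ✗
  (3.5, 8.5, 210°): beam 2 = 1.9319 ≠ 5.6940 ✗
  (2.5, 5.5, 300°): beam 2 = 4.6587 ≠ 5.6940 ✗
  …
  (3.5, 3.5, 120°): r_1=0.5774, r_2=5.6940, r_3=3.0000, r_4=2.5882, r_5=2.8868 — all match ✓
No second candidate reproduces the full scan.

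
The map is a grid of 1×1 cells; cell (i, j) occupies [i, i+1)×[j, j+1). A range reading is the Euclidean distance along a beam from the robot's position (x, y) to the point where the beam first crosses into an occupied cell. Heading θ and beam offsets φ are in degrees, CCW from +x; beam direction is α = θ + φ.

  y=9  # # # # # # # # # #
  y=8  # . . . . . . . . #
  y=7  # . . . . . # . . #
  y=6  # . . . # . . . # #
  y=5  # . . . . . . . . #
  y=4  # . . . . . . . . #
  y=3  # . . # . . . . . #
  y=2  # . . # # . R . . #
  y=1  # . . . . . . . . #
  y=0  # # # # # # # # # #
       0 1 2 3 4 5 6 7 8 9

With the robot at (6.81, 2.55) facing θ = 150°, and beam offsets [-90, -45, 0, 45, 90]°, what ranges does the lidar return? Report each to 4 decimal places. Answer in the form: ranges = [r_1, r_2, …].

ranges = [3.9837, 6.6775, 6.7088, 1.8738, 1.7898]

beam 1: φ=-90°, α=60°
  direction (0.5000, 0.8660); cell (6,2); t to first gridline: x 0.3800, y 0.5196 (then +2.0000 / +1.1547)
    (7,2) via x @ 0.3800
    (7,3) via y @ 0.5196
    (7,4) via y @ 1.6743
    (8,4) via x @ 2.3800
    (8,5) via y @ 2.8290
    (8,6) via y @ 3.9837  # hit
  → r_1 = 3.9837
beam 2: φ=-45°, α=105°
  direction (-0.2588, 0.9659); cell (6,2); t to first gridline: x 3.1296, y 0.4659 (then +3.8637 / +1.0353)
    (6,3) via y @ 0.4659
    (6,4) via y @ 1.5012
    (6,5) via y @ 2.5364
    (5,5) via x @ 3.1296
    (5,6) via y @ 3.5717
    (5,7) via y @ 4.6070
    (5,8) via y @ 5.6423
    (5,9) via y @ 6.6775  # hit
  → r_2 = 6.6775
beam 3: φ=0°, α=150°
  direction (-0.8660, 0.5000); cell (6,2); t to first gridline: x 0.9353, y 0.9000 (then +1.1547 / +2.0000)
    (6,3) via y @ 0.9000
    (5,3) via x @ 0.9353
    (4,3) via x @ 2.0900
    (4,4) via y @ 2.9000
    (3,4) via x @ 3.2447
    (2,4) via x @ 4.3994
    (2,5) via y @ 4.9000
    (1,5) via x @ 5.5541
    (0,5) via x @ 6.7088  # hit
  → r_3 = 6.7088
beam 4: φ=45°, α=195°
  direction (-0.9659, -0.2588); cell (6,2); t to first gridline: x 0.8386, y 2.1250 (then +1.0353 / +3.8637)
    (5,2) via x @ 0.8386
    (4,2) via x @ 1.8738  # hit
  → r_4 = 1.8738
beam 5: φ=90°, α=240°
  direction (-0.5000, -0.8660); cell (6,2); t to first gridline: x 1.6200, y 0.6351 (then +2.0000 / +1.1547)
    (6,1) via y @ 0.6351
    (5,1) via x @ 1.6200
    (5,0) via y @ 1.7898  # hit
  → r_5 = 1.7898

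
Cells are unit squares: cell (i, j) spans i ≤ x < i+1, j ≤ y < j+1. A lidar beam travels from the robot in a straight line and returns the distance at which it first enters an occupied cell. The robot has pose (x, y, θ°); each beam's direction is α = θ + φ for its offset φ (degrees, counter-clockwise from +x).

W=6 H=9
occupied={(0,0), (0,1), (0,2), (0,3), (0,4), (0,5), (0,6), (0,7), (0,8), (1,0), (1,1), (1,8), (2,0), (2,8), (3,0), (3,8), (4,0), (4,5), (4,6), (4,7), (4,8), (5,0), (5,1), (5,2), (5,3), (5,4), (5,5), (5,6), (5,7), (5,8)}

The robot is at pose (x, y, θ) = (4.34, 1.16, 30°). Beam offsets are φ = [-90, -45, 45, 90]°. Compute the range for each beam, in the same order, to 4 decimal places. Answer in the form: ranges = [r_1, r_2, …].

ranges = [0.1848, 0.6182, 2.5500, 6.6800]

beam 1: φ=-90°, α=300°
  d=(0.5000,-0.8660)  start (4,1)  tX=1.3200 tY=0.1848  stride 1/|dx|=2.0000 1/|dy|=1.1547
    cross y-line → (4,0), t=0.1848 (wall)
  → r_1 = 0.1848
beam 2: φ=-45°, α=345°
  d=(0.9659,-0.2588)  start (4,1)  tX=0.6833 tY=0.6182  stride 1/|dx|=1.0353 1/|dy|=3.8637
    cross y-line → (4,0), t=0.6182 (wall)
  → r_2 = 0.6182
beam 3: φ=45°, α=75°
  d=(0.2588,0.9659)  start (4,1)  tX=2.5500 tY=0.8696  stride 1/|dx|=3.8637 1/|dy|=1.0353
    cross y-line → (4,2), t=0.8696
    cross y-line → (4,3), t=1.9049
    cross x-line → (5,3), t=2.5500 (wall)
  → r_3 = 2.5500
beam 4: φ=90°, α=120°
  d=(-0.5000,0.8660)  start (4,1)  tX=0.6800 tY=0.9699  stride 1/|dx|=2.0000 1/|dy|=1.1547
    cross x-line → (3,1), t=0.6800
    cross y-line → (3,2), t=0.9699
    cross y-line → (3,3), t=2.1246
    cross x-line → (2,3), t=2.6800
    cross y-line → (2,4), t=3.2793
    cross y-line → (2,5), t=4.4341
    cross x-line → (1,5), t=4.6800
    cross y-line → (1,6), t=5.5888
    cross x-line → (0,6), t=6.6800 (wall)
  → r_4 = 6.6800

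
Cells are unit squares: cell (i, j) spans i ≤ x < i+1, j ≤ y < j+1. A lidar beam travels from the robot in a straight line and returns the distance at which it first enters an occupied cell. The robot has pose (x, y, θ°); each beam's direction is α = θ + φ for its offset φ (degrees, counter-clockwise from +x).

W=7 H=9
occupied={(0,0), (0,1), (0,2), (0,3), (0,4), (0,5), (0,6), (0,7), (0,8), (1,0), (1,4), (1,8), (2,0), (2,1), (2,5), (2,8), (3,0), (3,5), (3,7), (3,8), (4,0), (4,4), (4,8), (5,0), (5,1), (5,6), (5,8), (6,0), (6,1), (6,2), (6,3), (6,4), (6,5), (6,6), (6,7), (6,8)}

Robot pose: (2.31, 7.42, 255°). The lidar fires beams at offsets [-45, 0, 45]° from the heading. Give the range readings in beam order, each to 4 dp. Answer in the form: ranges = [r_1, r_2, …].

beam 1: φ=-45°, α=210°
  dir = (cos 210°, sin 210°) = (-0.8660, -0.5000); from cell (2,7)
  next x-line at t=0.3580, next y-line at t=0.8400; Δt_x=1.1547, Δt_y=2.0000
    x: enter (1,7) at t=0.3580
    y: enter (1,6) at t=0.8400
    x: enter (0,6) at t=1.5127 ← occupied
  → r_1 = 1.5127
beam 2: φ=0°, α=255°
  dir = (cos 255°, sin 255°) = (-0.2588, -0.9659); from cell (2,7)
  next x-line at t=1.1977, next y-line at t=0.4348; Δt_x=3.8637, Δt_y=1.0353
    y: enter (2,6) at t=0.4348
    x: enter (1,6) at t=1.1977
    y: enter (1,5) at t=1.4701
    y: enter (1,4) at t=2.5054 ← occupied
  → r_2 = 2.5054
beam 3: φ=45°, α=300°
  dir = (cos 300°, sin 300°) = (0.5000, -0.8660); from cell (2,7)
  next x-line at t=1.3800, next y-line at t=0.4850; Δt_x=2.0000, Δt_y=1.1547
    y: enter (2,6) at t=0.4850
    x: enter (3,6) at t=1.3800
    y: enter (3,5) at t=1.6397 ← occupied
  → r_3 = 1.6397

ranges = [1.5127, 2.5054, 1.6397]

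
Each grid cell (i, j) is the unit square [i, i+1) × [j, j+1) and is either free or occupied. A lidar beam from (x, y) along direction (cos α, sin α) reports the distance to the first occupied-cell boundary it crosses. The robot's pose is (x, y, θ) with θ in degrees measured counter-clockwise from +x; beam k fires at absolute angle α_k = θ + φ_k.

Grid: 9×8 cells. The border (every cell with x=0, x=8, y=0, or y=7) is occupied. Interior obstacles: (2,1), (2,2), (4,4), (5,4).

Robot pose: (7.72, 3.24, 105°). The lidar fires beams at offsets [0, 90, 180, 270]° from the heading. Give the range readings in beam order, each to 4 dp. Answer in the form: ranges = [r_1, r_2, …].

beam 1: φ=0°, α=105°
  d=(-0.2588,0.9659)  start (7,3)  tX=2.7819 tY=0.7868  stride 1/|dx|=3.8637 1/|dy|=1.0353
    cross y-line → (7,4), t=0.7868
    cross y-line → (7,5), t=1.8221
    cross x-line → (6,5), t=2.7819
    cross y-line → (6,6), t=2.8574
    cross y-line → (6,7), t=3.8926 (wall)
  → r_1 = 3.8926
beam 2: φ=90°, α=195°
  d=(-0.9659,-0.2588)  start (7,3)  tX=0.7454 tY=0.9273  stride 1/|dx|=1.0353 1/|dy|=3.8637
    cross x-line → (6,3), t=0.7454
    cross y-line → (6,2), t=0.9273
    cross x-line → (5,2), t=1.7807
    cross x-line → (4,2), t=2.8160
    cross x-line → (3,2), t=3.8512
    cross y-line → (3,1), t=4.7910
    cross x-line → (2,1), t=4.8865 (wall)
  → r_2 = 4.8865
beam 3: φ=180°, α=285°
  d=(0.2588,-0.9659)  start (7,3)  tX=1.0818 tY=0.2485  stride 1/|dx|=3.8637 1/|dy|=1.0353
    cross y-line → (7,2), t=0.2485
    cross x-line → (8,2), t=1.0818 (wall)
  → r_3 = 1.0818
beam 4: φ=270°, α=15°
  d=(0.9659,0.2588)  start (7,3)  tX=0.2899 tY=2.9364  stride 1/|dx|=1.0353 1/|dy|=3.8637
    cross x-line → (8,3), t=0.2899 (wall)
  → r_4 = 0.2899

ranges = [3.8926, 4.8865, 1.0818, 0.2899]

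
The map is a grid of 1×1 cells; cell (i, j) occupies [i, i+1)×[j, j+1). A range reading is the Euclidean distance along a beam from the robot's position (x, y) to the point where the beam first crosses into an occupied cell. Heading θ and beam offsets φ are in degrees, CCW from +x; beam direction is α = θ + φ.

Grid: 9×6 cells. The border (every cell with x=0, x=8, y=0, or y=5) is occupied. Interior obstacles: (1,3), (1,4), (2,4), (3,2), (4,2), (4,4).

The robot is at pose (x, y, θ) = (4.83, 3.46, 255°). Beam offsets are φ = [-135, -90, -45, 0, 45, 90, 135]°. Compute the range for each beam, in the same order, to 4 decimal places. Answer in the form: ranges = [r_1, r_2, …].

ranges = [0.6235, 2.0864, 0.9200, 0.4762, 2.8406, 3.2818, 3.0800]

beam 1: φ=-135°, α=120°
  direction (-0.5000, 0.8660); cell (4,3); t to first gridline: x 1.6600, y 0.6235 (then +2.0000 / +1.1547)
    (4,4) via y @ 0.6235  # hit
  → r_1 = 0.6235
beam 2: φ=-90°, α=165°
  direction (-0.9659, 0.2588); cell (4,3); t to first gridline: x 0.8593, y 2.0864 (then +1.0353 / +3.8637)
    (3,3) via x @ 0.8593
    (2,3) via x @ 1.8946
    (2,4) via y @ 2.0864  # hit
  → r_2 = 2.0864
beam 3: φ=-45°, α=210°
  direction (-0.8660, -0.5000); cell (4,3); t to first gridline: x 0.9584, y 0.9200 (then +1.1547 / +2.0000)
    (4,2) via y @ 0.9200  # hit
  → r_3 = 0.9200
beam 4: φ=0°, α=255°
  direction (-0.2588, -0.9659); cell (4,3); t to first gridline: x 3.2069, y 0.4762 (then +3.8637 / +1.0353)
    (4,2) via y @ 0.4762  # hit
  → r_4 = 0.4762
beam 5: φ=45°, α=300°
  direction (0.5000, -0.8660); cell (4,3); t to first gridline: x 0.3400, y 0.5312 (then +2.0000 / +1.1547)
    (5,3) via x @ 0.3400
    (5,2) via y @ 0.5312
    (5,1) via y @ 1.6859
    (6,1) via x @ 2.3400
    (6,0) via y @ 2.8406  # hit
  → r_5 = 2.8406
beam 6: φ=90°, α=345°
  direction (0.9659, -0.2588); cell (4,3); t to first gridline: x 0.1760, y 1.7773 (then +1.0353 / +3.8637)
    (5,3) via x @ 0.1760
    (6,3) via x @ 1.2113
    (6,2) via y @ 1.7773
    (7,2) via x @ 2.2465
    (8,2) via x @ 3.2818  # hit
  → r_6 = 3.2818
beam 7: φ=135°, α=30°
  direction (0.8660, 0.5000); cell (4,3); t to first gridline: x 0.1963, y 1.0800 (then +1.1547 / +2.0000)
    (5,3) via x @ 0.1963
    (5,4) via y @ 1.0800
    (6,4) via x @ 1.3510
    (7,4) via x @ 2.5057
    (7,5) via y @ 3.0800  # hit
  → r_7 = 3.0800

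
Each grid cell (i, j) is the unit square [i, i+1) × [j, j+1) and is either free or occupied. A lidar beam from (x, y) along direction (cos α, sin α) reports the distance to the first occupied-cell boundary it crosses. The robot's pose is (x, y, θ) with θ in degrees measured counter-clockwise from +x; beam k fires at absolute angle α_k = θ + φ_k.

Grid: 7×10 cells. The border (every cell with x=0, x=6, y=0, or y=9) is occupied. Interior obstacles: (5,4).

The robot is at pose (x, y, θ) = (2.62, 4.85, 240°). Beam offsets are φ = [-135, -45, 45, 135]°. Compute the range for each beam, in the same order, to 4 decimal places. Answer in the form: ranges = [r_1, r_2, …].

beam 1: φ=-135°, α=105°
  d=(-0.2588,0.9659)  start (2,4)  tX=2.3955 tY=0.1553  stride 1/|dx|=3.8637 1/|dy|=1.0353
    cross y-line → (2,5), t=0.1553
    cross y-line → (2,6), t=1.1906
    cross y-line → (2,7), t=2.2258
    cross x-line → (1,7), t=2.3955
    cross y-line → (1,8), t=3.2611
    cross y-line → (1,9), t=4.2964 (wall)
  → r_1 = 4.2964
beam 2: φ=-45°, α=195°
  d=(-0.9659,-0.2588)  start (2,4)  tX=0.6419 tY=3.2841  stride 1/|dx|=1.0353 1/|dy|=3.8637
    cross x-line → (1,4), t=0.6419
    cross x-line → (0,4), t=1.6771 (wall)
  → r_2 = 1.6771
beam 3: φ=45°, α=285°
  d=(0.2588,-0.9659)  start (2,4)  tX=1.4682 tY=0.8800  stride 1/|dx|=3.8637 1/|dy|=1.0353
    cross y-line → (2,3), t=0.8800
    cross x-line → (3,3), t=1.4682
    cross y-line → (3,2), t=1.9153
    cross y-line → (3,1), t=2.9505
    cross y-line → (3,0), t=3.9858 (wall)
  → r_3 = 3.9858
beam 4: φ=135°, α=15°
  d=(0.9659,0.2588)  start (2,4)  tX=0.3934 tY=0.5796  stride 1/|dx|=1.0353 1/|dy|=3.8637
    cross x-line → (3,4), t=0.3934
    cross y-line → (3,5), t=0.5796
    cross x-line → (4,5), t=1.4287
    cross x-line → (5,5), t=2.4640
    cross x-line → (6,5), t=3.4992 (wall)
  → r_4 = 3.4992

ranges = [4.2964, 1.6771, 3.9858, 3.4992]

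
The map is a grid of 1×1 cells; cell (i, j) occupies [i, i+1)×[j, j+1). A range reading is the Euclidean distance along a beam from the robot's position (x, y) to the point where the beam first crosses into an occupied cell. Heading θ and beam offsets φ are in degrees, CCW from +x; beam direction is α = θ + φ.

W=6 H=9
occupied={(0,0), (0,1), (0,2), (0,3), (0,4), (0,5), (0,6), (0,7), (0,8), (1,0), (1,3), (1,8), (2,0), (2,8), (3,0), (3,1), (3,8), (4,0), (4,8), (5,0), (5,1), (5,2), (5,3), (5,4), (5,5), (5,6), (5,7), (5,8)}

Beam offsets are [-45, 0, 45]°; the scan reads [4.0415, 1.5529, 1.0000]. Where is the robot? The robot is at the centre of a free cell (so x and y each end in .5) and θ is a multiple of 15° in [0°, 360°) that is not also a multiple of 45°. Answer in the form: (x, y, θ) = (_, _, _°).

The pose lattice has 26·16 = 416 candidates. Test each by forward raycasting.
  (2.5, 7.5, 150°): beam 1 = 0.5176 ≠ 4.0415 ✗
  (2.5, 7.5, 240°): beam 1 = 1.5529 ≠ 4.0415 ✗
  (4.5, 1.5, 120°): beam 1 = 1.9319 ≠ 4.0415 ✗
  (1.5, 4.5, 285°): beam 1 = 0.5774 ≠ 4.0415 ✗
  …
  (1.5, 1.5, 75°): r_1=4.0415, r_2=1.5529, r_3=1.0000 — all match ✓
No second candidate reproduces the full scan.

(x, y, θ) = (1.5, 1.5, 75°)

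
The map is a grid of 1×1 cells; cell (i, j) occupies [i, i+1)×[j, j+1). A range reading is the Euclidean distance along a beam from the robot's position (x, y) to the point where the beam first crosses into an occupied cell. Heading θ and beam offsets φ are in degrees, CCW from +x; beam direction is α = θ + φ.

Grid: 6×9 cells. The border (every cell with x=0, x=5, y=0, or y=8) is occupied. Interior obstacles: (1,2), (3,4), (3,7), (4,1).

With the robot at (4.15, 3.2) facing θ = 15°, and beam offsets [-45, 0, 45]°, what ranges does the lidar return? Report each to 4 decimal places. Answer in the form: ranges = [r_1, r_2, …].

ranges = [0.9815, 0.8800, 1.7000]

beam 1: φ=-45°, α=330°
  direction (0.8660, -0.5000); cell (4,3); t to first gridline: x 0.9815, y 0.4000 (then +1.1547 / +2.0000)
    (4,2) via y @ 0.4000
    (5,2) via x @ 0.9815  # hit
  → r_1 = 0.9815
beam 2: φ=0°, α=15°
  direction (0.9659, 0.2588); cell (4,3); t to first gridline: x 0.8800, y 3.0910 (then +1.0353 / +3.8637)
    (5,3) via x @ 0.8800  # hit
  → r_2 = 0.8800
beam 3: φ=45°, α=60°
  direction (0.5000, 0.8660); cell (4,3); t to first gridline: x 1.7000, y 0.9238 (then +2.0000 / +1.1547)
    (4,4) via y @ 0.9238
    (5,4) via x @ 1.7000  # hit
  → r_3 = 1.7000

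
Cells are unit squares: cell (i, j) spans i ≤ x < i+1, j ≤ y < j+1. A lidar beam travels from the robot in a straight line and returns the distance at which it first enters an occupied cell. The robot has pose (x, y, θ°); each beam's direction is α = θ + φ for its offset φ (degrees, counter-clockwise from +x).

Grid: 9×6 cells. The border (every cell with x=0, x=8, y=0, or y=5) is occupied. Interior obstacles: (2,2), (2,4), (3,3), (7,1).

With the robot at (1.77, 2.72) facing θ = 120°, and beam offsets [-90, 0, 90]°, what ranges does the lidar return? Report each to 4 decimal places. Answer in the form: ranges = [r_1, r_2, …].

beam 1: φ=-90°, α=30°
  dir = (cos 30°, sin 30°) = (0.8660, 0.5000); from cell (1,2)
  next x-line at t=0.2656, next y-line at t=0.5600; Δt_x=1.1547, Δt_y=2.0000
    x: enter (2,2) at t=0.2656 ← occupied
  → r_1 = 0.2656
beam 2: φ=0°, α=120°
  dir = (cos 120°, sin 120°) = (-0.5000, 0.8660); from cell (1,2)
  next x-line at t=1.5400, next y-line at t=0.3233; Δt_x=2.0000, Δt_y=1.1547
    y: enter (1,3) at t=0.3233
    y: enter (1,4) at t=1.4780
    x: enter (0,4) at t=1.5400 ← occupied
  → r_2 = 1.5400
beam 3: φ=90°, α=210°
  dir = (cos 210°, sin 210°) = (-0.8660, -0.5000); from cell (1,2)
  next x-line at t=0.8891, next y-line at t=1.4400; Δt_x=1.1547, Δt_y=2.0000
    x: enter (0,2) at t=0.8891 ← occupied
  → r_3 = 0.8891

ranges = [0.2656, 1.5400, 0.8891]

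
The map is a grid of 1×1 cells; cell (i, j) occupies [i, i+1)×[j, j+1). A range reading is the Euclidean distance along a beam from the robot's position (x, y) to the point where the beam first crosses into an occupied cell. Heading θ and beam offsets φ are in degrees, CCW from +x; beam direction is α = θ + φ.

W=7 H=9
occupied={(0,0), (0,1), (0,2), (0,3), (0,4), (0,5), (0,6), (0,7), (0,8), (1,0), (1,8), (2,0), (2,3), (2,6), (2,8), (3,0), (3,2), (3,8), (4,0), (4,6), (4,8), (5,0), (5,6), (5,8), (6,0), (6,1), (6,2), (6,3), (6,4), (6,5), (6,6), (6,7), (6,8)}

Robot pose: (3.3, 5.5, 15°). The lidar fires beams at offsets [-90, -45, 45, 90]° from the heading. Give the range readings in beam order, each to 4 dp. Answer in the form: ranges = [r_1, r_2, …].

beam 1: φ=-90°, α=285°
  cosα=0.2588 sinα=-0.9659 | (3,5) | tMaxX 2.7046 tMaxY 0.5176 | tΔX 3.8637 tΔY 1.0353
    t=0.5176 [y] (3,4)
    t=1.5529 [y] (3,3)
    t=2.5882 [y] (3,2) — stop
  → r_1 = 2.5882
beam 2: φ=-45°, α=330°
  cosα=0.8660 sinα=-0.5000 | (3,5) | tMaxX 0.8083 tMaxY 1.0000 | tΔX 1.1547 tΔY 2.0000
    t=0.8083 [x] (4,5)
    t=1.0000 [y] (4,4)
    t=1.9630 [x] (5,4)
    t=3.0000 [y] (5,3)
    t=3.1177 [x] (6,3) — stop
  → r_2 = 3.1177
beam 3: φ=45°, α=60°
  cosα=0.5000 sinα=0.8660 | (3,5) | tMaxX 1.4000 tMaxY 0.5774 | tΔX 2.0000 tΔY 1.1547
    t=0.5774 [y] (3,6)
    t=1.4000 [x] (4,6) — stop
  → r_3 = 1.4000
beam 4: φ=90°, α=105°
  cosα=-0.2588 sinα=0.9659 | (3,5) | tMaxX 1.1591 tMaxY 0.5176 | tΔX 3.8637 tΔY 1.0353
    t=0.5176 [y] (3,6)
    t=1.1591 [x] (2,6) — stop
  → r_4 = 1.1591

ranges = [2.5882, 3.1177, 1.4000, 1.1591]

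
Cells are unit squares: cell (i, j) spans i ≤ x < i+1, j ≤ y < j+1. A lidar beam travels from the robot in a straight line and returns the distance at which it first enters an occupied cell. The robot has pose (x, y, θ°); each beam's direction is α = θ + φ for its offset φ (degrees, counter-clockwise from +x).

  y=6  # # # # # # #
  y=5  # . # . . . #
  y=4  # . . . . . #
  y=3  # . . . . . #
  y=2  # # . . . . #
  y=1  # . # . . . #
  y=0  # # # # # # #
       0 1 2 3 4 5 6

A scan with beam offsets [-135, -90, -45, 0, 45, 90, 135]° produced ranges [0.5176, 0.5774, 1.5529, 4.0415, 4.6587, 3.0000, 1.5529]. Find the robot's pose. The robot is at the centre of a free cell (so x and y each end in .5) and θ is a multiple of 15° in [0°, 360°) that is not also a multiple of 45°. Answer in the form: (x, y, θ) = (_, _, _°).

Enumerate (i+0.5, j+0.5, θ) over the 22 free cells and 16 admissible headings. For each, cast all 7 beams and compare to the given ranges.
  (1.5, 4.5, 330°): beam 2 = 1.0000 ≠ 0.5774 ✗
  (1.5, 1.5, 60°): beam 3 = 0.5176 ≠ 1.5529 ✗
  (1.5, 4.5, 165°): beam 1 = 1.0000 ≠ 0.5176 ✗
  …
  (4.5, 5.5, 210°): r_1=0.5176, r_2=0.5774, r_3=1.5529, r_4=4.0415, r_5=4.6587, r_6=3.0000, r_7=1.5529 — all match ✓
Unique over the lattice → pose = (4.5, 5.5, 210°).

(x, y, θ) = (4.5, 5.5, 210°)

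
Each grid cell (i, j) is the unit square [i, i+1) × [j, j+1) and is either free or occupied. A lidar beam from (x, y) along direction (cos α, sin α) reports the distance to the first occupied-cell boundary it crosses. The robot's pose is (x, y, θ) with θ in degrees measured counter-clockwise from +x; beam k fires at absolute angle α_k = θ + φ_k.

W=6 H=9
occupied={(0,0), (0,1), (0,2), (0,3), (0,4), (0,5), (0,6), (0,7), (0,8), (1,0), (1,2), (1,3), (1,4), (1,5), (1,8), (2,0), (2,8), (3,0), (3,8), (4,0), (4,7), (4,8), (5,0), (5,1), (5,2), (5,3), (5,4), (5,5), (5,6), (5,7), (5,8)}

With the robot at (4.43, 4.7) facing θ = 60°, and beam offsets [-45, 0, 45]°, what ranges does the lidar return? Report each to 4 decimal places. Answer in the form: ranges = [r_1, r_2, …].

beam 1: φ=-45°, α=15°
  dir = (cos 15°, sin 15°) = (0.9659, 0.2588); from cell (4,4)
  next x-line at t=0.5901, next y-line at t=1.1591; Δt_x=1.0353, Δt_y=3.8637
    x: enter (5,4) at t=0.5901 ← occupied
  → r_1 = 0.5901
beam 2: φ=0°, α=60°
  dir = (cos 60°, sin 60°) = (0.5000, 0.8660); from cell (4,4)
  next x-line at t=1.1400, next y-line at t=0.3464; Δt_x=2.0000, Δt_y=1.1547
    y: enter (4,5) at t=0.3464
    x: enter (5,5) at t=1.1400 ← occupied
  → r_2 = 1.1400
beam 3: φ=45°, α=105°
  dir = (cos 105°, sin 105°) = (-0.2588, 0.9659); from cell (4,4)
  next x-line at t=1.6614, next y-line at t=0.3106; Δt_x=3.8637, Δt_y=1.0353
    y: enter (4,5) at t=0.3106
    y: enter (4,6) at t=1.3459
    x: enter (3,6) at t=1.6614
    y: enter (3,7) at t=2.3811
    y: enter (3,8) at t=3.4164 ← occupied
  → r_3 = 3.4164

ranges = [0.5901, 1.1400, 3.4164]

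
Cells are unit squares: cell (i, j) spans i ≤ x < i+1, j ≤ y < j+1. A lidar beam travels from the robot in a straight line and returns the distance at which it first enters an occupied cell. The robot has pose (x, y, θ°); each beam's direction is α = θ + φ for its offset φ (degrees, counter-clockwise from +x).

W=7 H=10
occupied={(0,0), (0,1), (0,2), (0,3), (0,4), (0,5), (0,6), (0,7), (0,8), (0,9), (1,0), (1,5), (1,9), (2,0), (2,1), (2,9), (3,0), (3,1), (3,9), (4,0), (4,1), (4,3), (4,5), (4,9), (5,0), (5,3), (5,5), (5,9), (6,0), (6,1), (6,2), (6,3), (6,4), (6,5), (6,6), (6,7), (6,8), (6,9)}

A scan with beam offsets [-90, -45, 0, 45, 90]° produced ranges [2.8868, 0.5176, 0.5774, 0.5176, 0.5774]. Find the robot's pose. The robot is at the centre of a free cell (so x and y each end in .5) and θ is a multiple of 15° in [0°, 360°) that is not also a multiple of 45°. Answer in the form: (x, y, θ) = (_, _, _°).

(x, y, θ) = (1.5, 4.5, 120°)

The pose lattice has 32·16 = 512 candidates. Test each by forward raycasting.
  (3.5, 6.5, 255°): beam 1 = 2.5882 ≠ 2.8868 ✗
  (2.5, 8.5, 330°): beam 2 = 6.7293 ≠ 0.5176 ✗
  (1.5, 8.5, 210°): beam 1 = 0.5774 ≠ 2.8868 ✗
  (4.5, 2.5, 195°): beam 1 = 0.5176 ≠ 2.8868 ✗
  …
  (1.5, 4.5, 120°): r_1=2.8868, r_2=0.5176, r_3=0.5774, r_4=0.5176, r_5=0.5774 — all match ✓
Unique over the lattice → pose = (1.5, 4.5, 120°).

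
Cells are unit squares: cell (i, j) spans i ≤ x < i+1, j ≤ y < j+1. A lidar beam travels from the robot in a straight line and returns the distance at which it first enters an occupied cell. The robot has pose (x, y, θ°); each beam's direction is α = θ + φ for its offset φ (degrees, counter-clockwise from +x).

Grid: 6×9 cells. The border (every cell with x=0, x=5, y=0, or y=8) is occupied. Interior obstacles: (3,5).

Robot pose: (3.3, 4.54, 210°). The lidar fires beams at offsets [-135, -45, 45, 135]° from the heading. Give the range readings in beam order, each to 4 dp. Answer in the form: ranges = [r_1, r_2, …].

ranges = [0.4762, 2.3811, 3.6649, 1.7600]

beam 1: φ=-135°, α=75°
  cosα=0.2588 sinα=0.9659 | (3,4) | tMaxX 2.7046 tMaxY 0.4762 | tΔX 3.8637 tΔY 1.0353
    t=0.4762 [y] (3,5) — stop
  → r_1 = 0.4762
beam 2: φ=-45°, α=165°
  cosα=-0.9659 sinα=0.2588 | (3,4) | tMaxX 0.3106 tMaxY 1.7773 | tΔX 1.0353 tΔY 3.8637
    t=0.3106 [x] (2,4)
    t=1.3459 [x] (1,4)
    t=1.7773 [y] (1,5)
    t=2.3811 [x] (0,5) — stop
  → r_2 = 2.3811
beam 3: φ=45°, α=255°
  cosα=-0.2588 sinα=-0.9659 | (3,4) | tMaxX 1.1591 tMaxY 0.5590 | tΔX 3.8637 tΔY 1.0353
    t=0.5590 [y] (3,3)
    t=1.1591 [x] (2,3)
    t=1.5943 [y] (2,2)
    t=2.6296 [y] (2,1)
    t=3.6649 [y] (2,0) — stop
  → r_3 = 3.6649
beam 4: φ=135°, α=345°
  cosα=0.9659 sinα=-0.2588 | (3,4) | tMaxX 0.7247 tMaxY 2.0864 | tΔX 1.0353 tΔY 3.8637
    t=0.7247 [x] (4,4)
    t=1.7600 [x] (5,4) — stop
  → r_4 = 1.7600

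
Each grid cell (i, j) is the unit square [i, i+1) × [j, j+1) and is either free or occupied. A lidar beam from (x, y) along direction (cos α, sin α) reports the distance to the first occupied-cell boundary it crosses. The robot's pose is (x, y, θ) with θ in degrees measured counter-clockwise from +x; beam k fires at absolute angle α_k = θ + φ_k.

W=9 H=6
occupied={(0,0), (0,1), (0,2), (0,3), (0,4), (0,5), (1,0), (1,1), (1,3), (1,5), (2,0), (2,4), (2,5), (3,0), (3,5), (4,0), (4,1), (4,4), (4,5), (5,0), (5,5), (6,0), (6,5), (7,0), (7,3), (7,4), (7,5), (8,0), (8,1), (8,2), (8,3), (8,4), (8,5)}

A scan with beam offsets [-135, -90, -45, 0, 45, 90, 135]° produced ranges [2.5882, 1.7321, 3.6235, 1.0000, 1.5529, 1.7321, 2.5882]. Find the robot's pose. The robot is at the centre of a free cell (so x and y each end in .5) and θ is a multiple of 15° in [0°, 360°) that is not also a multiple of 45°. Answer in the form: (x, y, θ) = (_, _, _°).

(x, y, θ) = (5.5, 2.5, 210°)

Candidates: 21 free-cell centres × 16 headings = 336 poses. Raycast each; keep the one whose scan matches to 4 dp.
  (3.5, 4.5, 345°): beam 1 = 0.5774 ≠ 2.5882 ✗
  (2.5, 3.5, 210°): beam 1 = 0.5176 ≠ 2.5882 ✗
  (3.5, 3.5, 15°): beam 1 = 2.8868 ≠ 2.5882 ✗
  (4.5, 3.5, 15°): beam 1 = 2.8868 ≠ 2.5882 ✗
  (4.5, 3.5, 240°): beam 1 = 0.5176 ≠ 2.5882 ✗
  …
  (5.5, 2.5, 210°): r_1=2.5882, r_2=1.7321, r_3=3.6235, r_4=1.0000, r_5=1.5529, r_6=1.7321, r_7=2.5882 — all match ✓
No second candidate reproduces the full scan.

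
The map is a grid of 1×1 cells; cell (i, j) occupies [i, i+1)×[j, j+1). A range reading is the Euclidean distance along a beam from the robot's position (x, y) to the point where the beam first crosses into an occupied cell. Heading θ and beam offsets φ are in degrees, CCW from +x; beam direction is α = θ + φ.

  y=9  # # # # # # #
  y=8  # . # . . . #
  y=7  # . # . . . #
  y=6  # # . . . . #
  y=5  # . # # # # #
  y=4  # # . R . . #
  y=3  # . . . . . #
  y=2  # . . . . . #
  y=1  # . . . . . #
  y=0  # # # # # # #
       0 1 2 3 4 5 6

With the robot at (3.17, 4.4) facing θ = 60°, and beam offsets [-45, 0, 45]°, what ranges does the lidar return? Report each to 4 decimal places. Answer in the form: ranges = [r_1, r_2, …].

ranges = [2.3182, 0.6928, 0.6212]

beam 1: φ=-45°, α=15°
  direction (0.9659, 0.2588); cell (3,4); t to first gridline: x 0.8593, y 2.3182 (then +1.0353 / +3.8637)
    (4,4) via x @ 0.8593
    (5,4) via x @ 1.8946
    (5,5) via y @ 2.3182  # hit
  → r_1 = 2.3182
beam 2: φ=0°, α=60°
  direction (0.5000, 0.8660); cell (3,4); t to first gridline: x 1.6600, y 0.6928 (then +2.0000 / +1.1547)
    (3,5) via y @ 0.6928  # hit
  → r_2 = 0.6928
beam 3: φ=45°, α=105°
  direction (-0.2588, 0.9659); cell (3,4); t to first gridline: x 0.6568, y 0.6212 (then +3.8637 / +1.0353)
    (3,5) via y @ 0.6212  # hit
  → r_3 = 0.6212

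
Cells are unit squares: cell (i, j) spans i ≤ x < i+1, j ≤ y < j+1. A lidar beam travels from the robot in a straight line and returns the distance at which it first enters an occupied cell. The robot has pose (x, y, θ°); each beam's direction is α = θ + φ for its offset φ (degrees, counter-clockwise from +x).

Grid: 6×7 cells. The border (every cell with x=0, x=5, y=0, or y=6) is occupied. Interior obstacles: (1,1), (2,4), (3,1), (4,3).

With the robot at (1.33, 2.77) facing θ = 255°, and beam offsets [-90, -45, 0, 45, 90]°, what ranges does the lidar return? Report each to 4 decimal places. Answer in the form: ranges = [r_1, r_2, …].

ranges = [0.3416, 0.3811, 0.7972, 0.8891, 3.7995]

beam 1: φ=-90°, α=165°
  dir = (cos 165°, sin 165°) = (-0.9659, 0.2588); from cell (1,2)
  next x-line at t=0.3416, next y-line at t=0.8887; Δt_x=1.0353, Δt_y=3.8637
    x: enter (0,2) at t=0.3416 ← occupied
  → r_1 = 0.3416
beam 2: φ=-45°, α=210°
  dir = (cos 210°, sin 210°) = (-0.8660, -0.5000); from cell (1,2)
  next x-line at t=0.3811, next y-line at t=1.5400; Δt_x=1.1547, Δt_y=2.0000
    x: enter (0,2) at t=0.3811 ← occupied
  → r_2 = 0.3811
beam 3: φ=0°, α=255°
  dir = (cos 255°, sin 255°) = (-0.2588, -0.9659); from cell (1,2)
  next x-line at t=1.2750, next y-line at t=0.7972; Δt_x=3.8637, Δt_y=1.0353
    y: enter (1,1) at t=0.7972 ← occupied
  → r_3 = 0.7972
beam 4: φ=45°, α=300°
  dir = (cos 300°, sin 300°) = (0.5000, -0.8660); from cell (1,2)
  next x-line at t=1.3400, next y-line at t=0.8891; Δt_x=2.0000, Δt_y=1.1547
    y: enter (1,1) at t=0.8891 ← occupied
  → r_4 = 0.8891
beam 5: φ=90°, α=345°
  dir = (cos 345°, sin 345°) = (0.9659, -0.2588); from cell (1,2)
  next x-line at t=0.6936, next y-line at t=2.9751; Δt_x=1.0353, Δt_y=3.8637
    x: enter (2,2) at t=0.6936
    x: enter (3,2) at t=1.7289
    x: enter (4,2) at t=2.7642
    y: enter (4,1) at t=2.9751
    x: enter (5,1) at t=3.7995 ← occupied
  → r_5 = 3.7995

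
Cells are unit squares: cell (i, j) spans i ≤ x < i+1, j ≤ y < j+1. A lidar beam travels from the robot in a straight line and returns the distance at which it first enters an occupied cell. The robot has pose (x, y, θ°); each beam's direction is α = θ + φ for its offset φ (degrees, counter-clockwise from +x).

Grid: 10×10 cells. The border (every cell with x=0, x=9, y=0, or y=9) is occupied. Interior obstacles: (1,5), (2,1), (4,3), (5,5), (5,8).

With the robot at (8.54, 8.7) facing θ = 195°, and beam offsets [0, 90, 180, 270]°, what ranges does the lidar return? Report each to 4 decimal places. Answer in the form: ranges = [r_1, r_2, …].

ranges = [2.6296, 1.7773, 0.4762, 0.3106]

beam 1: φ=0°, α=195°
  direction (-0.9659, -0.2588); cell (8,8); t to first gridline: x 0.5590, y 2.7046 (then +1.0353 / +3.8637)
    (7,8) via x @ 0.5590
    (6,8) via x @ 1.5943
    (5,8) via x @ 2.6296  # hit
  → r_1 = 2.6296
beam 2: φ=90°, α=285°
  direction (0.2588, -0.9659); cell (8,8); t to first gridline: x 1.7773, y 0.7247 (then +3.8637 / +1.0353)
    (8,7) via y @ 0.7247
    (8,6) via y @ 1.7600
    (9,6) via x @ 1.7773  # hit
  → r_2 = 1.7773
beam 3: φ=180°, α=15°
  direction (0.9659, 0.2588); cell (8,8); t to first gridline: x 0.4762, y 1.1591 (then +1.0353 / +3.8637)
    (9,8) via x @ 0.4762  # hit
  → r_3 = 0.4762
beam 4: φ=270°, α=105°
  direction (-0.2588, 0.9659); cell (8,8); t to first gridline: x 2.0864, y 0.3106 (then +3.8637 / +1.0353)
    (8,9) via y @ 0.3106  # hit
  → r_4 = 0.3106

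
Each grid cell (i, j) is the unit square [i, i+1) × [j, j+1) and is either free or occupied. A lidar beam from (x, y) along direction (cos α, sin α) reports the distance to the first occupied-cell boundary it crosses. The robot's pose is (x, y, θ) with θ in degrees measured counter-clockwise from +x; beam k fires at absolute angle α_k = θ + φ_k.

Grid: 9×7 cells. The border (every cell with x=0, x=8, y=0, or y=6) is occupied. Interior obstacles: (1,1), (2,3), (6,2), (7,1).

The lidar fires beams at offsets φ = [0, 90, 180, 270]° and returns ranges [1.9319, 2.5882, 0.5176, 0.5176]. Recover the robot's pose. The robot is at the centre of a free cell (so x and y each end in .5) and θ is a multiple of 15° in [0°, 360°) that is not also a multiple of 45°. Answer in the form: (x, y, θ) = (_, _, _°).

(x, y, θ) = (7.5, 5.5, 165°)

Enumerate (i+0.5, j+0.5, θ) over the 31 free cells and 16 admissible headings. For each, cast all 4 beams and compare to the given ranges.
  (4.5, 5.5, 75°): beam 1 = 0.5176 ≠ 1.9319 ✗
  (7.5, 4.5, 105°): beam 1 = 1.5529 ≠ 1.9319 ✗
  (2.5, 1.5, 150°): beam 1 = 0.5774 ≠ 1.9319 ✗
  (6.5, 5.5, 120°): beam 1 = 0.5774 ≠ 1.9319 ✗
  …
  (7.5, 5.5, 165°): r_1=1.9319, r_2=2.5882, r_3=0.5176, r_4=0.5176 — all match ✓
Only this pose fits every beam.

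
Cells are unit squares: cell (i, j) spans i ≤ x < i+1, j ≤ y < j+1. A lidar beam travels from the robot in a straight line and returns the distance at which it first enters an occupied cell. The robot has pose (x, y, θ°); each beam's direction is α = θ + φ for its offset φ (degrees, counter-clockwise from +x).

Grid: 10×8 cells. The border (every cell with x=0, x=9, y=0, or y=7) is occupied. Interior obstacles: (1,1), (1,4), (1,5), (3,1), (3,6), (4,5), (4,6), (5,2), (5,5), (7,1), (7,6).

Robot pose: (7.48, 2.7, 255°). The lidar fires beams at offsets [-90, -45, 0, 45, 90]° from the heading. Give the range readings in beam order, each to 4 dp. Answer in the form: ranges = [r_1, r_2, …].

beam 1: φ=-90°, α=165°
  dir = (cos 165°, sin 165°) = (-0.9659, 0.2588); from cell (7,2)
  next x-line at t=0.4969, next y-line at t=1.1591; Δt_x=1.0353, Δt_y=3.8637
    x: enter (6,2) at t=0.4969
    y: enter (6,3) at t=1.1591
    x: enter (5,3) at t=1.5322
    x: enter (4,3) at t=2.5675
    x: enter (3,3) at t=3.6028
    x: enter (2,3) at t=4.6380
    y: enter (2,4) at t=5.0228
    x: enter (1,4) at t=5.6733 ← occupied
  → r_1 = 5.6733
beam 2: φ=-45°, α=210°
  dir = (cos 210°, sin 210°) = (-0.8660, -0.5000); from cell (7,2)
  next x-line at t=0.5543, next y-line at t=1.4000; Δt_x=1.1547, Δt_y=2.0000
    x: enter (6,2) at t=0.5543
    y: enter (6,1) at t=1.4000
    x: enter (5,1) at t=1.7090
    x: enter (4,1) at t=2.8637
    y: enter (4,0) at t=3.4000 ← occupied
  → r_2 = 3.4000
beam 3: φ=0°, α=255°
  dir = (cos 255°, sin 255°) = (-0.2588, -0.9659); from cell (7,2)
  next x-line at t=1.8546, next y-line at t=0.7247; Δt_x=3.8637, Δt_y=1.0353
    y: enter (7,1) at t=0.7247 ← occupied
  → r_3 = 0.7247
beam 4: φ=45°, α=300°
  dir = (cos 300°, sin 300°) = (0.5000, -0.8660); from cell (7,2)
  next x-line at t=1.0400, next y-line at t=0.8083; Δt_x=2.0000, Δt_y=1.1547
    y: enter (7,1) at t=0.8083 ← occupied
  → r_4 = 0.8083
beam 5: φ=90°, α=345°
  dir = (cos 345°, sin 345°) = (0.9659, -0.2588); from cell (7,2)
  next x-line at t=0.5383, next y-line at t=2.7046; Δt_x=1.0353, Δt_y=3.8637
    x: enter (8,2) at t=0.5383
    x: enter (9,2) at t=1.5736 ← occupied
  → r_5 = 1.5736

ranges = [5.6733, 3.4000, 0.7247, 0.8083, 1.5736]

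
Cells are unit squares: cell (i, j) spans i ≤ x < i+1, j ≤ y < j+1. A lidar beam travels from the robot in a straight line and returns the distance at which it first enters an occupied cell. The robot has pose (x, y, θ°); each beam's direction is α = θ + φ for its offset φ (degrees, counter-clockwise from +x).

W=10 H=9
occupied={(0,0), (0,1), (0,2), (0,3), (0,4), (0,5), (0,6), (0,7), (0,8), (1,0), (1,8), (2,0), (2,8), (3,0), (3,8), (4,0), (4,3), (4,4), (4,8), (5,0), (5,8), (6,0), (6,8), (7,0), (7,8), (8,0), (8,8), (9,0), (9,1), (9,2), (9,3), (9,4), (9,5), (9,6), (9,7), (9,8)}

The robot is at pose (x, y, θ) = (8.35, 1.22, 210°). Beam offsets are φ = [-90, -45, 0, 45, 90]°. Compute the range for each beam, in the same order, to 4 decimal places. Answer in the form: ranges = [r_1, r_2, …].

beam 1: φ=-90°, α=120°
  cosα=-0.5000 sinα=0.8660 | (8,1) | tMaxX 0.7000 tMaxY 0.9007 | tΔX 2.0000 tΔY 1.1547
    t=0.7000 [x] (7,1)
    t=0.9007 [y] (7,2)
    t=2.0554 [y] (7,3)
    t=2.7000 [x] (6,3)
    t=3.2101 [y] (6,4)
    t=4.3648 [y] (6,5)
    t=4.7000 [x] (5,5)
    t=5.5195 [y] (5,6)
    t=6.6742 [y] (5,7)
    t=6.7000 [x] (4,7)
    t=7.8289 [y] (4,8) — stop
  → r_1 = 7.8289
beam 2: φ=-45°, α=165°
  cosα=-0.9659 sinα=0.2588 | (8,1) | tMaxX 0.3623 tMaxY 3.0137 | tΔX 1.0353 tΔY 3.8637
    t=0.3623 [x] (7,1)
    t=1.3976 [x] (6,1)
    t=2.4329 [x] (5,1)
    t=3.0137 [y] (5,2)
    t=3.4682 [x] (4,2)
    t=4.5035 [x] (3,2)
    t=5.5387 [x] (2,2)
    t=6.5740 [x] (1,2)
    t=6.8774 [y] (1,3)
    t=7.6093 [x] (0,3) — stop
  → r_2 = 7.6093
beam 3: φ=0°, α=210°
  cosα=-0.8660 sinα=-0.5000 | (8,1) | tMaxX 0.4041 tMaxY 0.4400 | tΔX 1.1547 tΔY 2.0000
    t=0.4041 [x] (7,1)
    t=0.4400 [y] (7,0) — stop
  → r_3 = 0.4400
beam 4: φ=45°, α=255°
  cosα=-0.2588 sinα=-0.9659 | (8,1) | tMaxX 1.3523 tMaxY 0.2278 | tΔX 3.8637 tΔY 1.0353
    t=0.2278 [y] (8,0) — stop
  → r_4 = 0.2278
beam 5: φ=90°, α=300°
  cosα=0.5000 sinα=-0.8660 | (8,1) | tMaxX 1.3000 tMaxY 0.2540 | tΔX 2.0000 tΔY 1.1547
    t=0.2540 [y] (8,0) — stop
  → r_5 = 0.2540

ranges = [7.8289, 7.6093, 0.4400, 0.2278, 0.2540]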